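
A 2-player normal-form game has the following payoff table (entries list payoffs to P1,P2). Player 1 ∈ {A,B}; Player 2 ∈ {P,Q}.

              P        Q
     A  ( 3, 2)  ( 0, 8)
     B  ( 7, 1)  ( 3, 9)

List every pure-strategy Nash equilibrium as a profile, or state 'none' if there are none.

Nash profiles: (B,Q)

(A,P): not NE [P1→B gives 7>3; P2→Q gives 8>2]
(A,Q): not NE [P1→B gives 3>0]
(B,P): not NE [P2→Q gives 9>1]
(B,Q): NE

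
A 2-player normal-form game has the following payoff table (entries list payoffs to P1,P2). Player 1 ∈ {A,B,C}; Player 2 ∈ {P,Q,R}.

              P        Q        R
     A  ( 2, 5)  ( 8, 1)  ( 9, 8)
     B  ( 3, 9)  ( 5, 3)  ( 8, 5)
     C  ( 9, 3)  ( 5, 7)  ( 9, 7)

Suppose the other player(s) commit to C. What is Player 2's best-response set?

argmax u_2 = {Q,R}

u_2(P vs C) = 3
u_2(Q vs C) = 7
u_2(R vs C) = 7
max payoff 7 at {Q,R}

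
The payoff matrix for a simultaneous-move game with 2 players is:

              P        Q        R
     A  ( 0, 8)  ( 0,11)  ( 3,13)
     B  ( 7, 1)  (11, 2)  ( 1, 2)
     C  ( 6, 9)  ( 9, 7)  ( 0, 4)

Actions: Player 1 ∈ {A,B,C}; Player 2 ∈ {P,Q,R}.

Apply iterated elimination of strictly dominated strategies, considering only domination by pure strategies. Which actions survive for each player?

Remaining: P1:{A,B} P2:{Q,R}

P1 drop C (B beats it: P:7>6 Q:11>9 R:1>0)
P2 drop P (Q beats it: A:11>8 B:2>1)
P1→{A,B} P2→{Q,R}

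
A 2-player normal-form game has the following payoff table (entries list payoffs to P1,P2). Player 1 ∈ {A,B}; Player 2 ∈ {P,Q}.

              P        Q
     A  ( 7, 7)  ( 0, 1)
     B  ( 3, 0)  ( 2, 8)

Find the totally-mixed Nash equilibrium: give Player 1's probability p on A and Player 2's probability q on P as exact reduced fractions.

P1 indiff ⇒ q·7+(1-q)·0 = q·3+(1-q)·2 ⇒ q(4) = (1-q)(2) ⇒ q = 1/3
P2 indiff ⇒ p·7+(1-p)·0 = p·1+(1-p)·8 ⇒ p(6) = (1-p)(8) ⇒ p = 4/7

P1 mixes 4/7 on A; P2 mixes 1/3 on P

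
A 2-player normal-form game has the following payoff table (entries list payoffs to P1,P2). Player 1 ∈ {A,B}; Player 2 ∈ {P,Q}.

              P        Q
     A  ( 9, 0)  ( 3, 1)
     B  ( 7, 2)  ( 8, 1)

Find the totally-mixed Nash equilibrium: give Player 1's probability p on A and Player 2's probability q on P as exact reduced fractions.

p=1/2, q=5/7

P1 indiff ⇒ q·9+(1-q)·3 = q·7+(1-q)·8 ⇒ q(2) = (1-q)(5) ⇒ q = 5/7
P2 indiff ⇒ p·0+(1-p)·2 = p·1+(1-p)·1 ⇒ p(-1) = (1-p)(-1) ⇒ p = 1/2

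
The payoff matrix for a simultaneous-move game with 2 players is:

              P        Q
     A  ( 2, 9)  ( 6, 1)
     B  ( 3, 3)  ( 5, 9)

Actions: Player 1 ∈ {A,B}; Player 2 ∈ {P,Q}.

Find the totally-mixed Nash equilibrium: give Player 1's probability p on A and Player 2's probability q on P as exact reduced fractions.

P1 indiff ⇒ q·2+(1-q)·6 = q·3+(1-q)·5 ⇒ q(-1) = (1-q)(-1) ⇒ q = 1/2
P2 indiff ⇒ p·9+(1-p)·3 = p·1+(1-p)·9 ⇒ p(8) = (1-p)(6) ⇒ p = 3/7

(p,q) = (3/7, 1/2)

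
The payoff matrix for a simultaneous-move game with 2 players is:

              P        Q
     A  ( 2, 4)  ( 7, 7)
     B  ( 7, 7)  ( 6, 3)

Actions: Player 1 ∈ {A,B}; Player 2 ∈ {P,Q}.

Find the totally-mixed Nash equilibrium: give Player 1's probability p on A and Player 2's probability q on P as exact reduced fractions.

P1 indiff ⇒ q·2+(1-q)·7 = q·7+(1-q)·6 ⇒ q(-5) = (1-q)(-1) ⇒ q = 1/6
P2 indiff ⇒ p·4+(1-p)·7 = p·7+(1-p)·3 ⇒ p(-3) = (1-p)(-4) ⇒ p = 4/7

P1 mixes 4/7 on A; P2 mixes 1/6 on P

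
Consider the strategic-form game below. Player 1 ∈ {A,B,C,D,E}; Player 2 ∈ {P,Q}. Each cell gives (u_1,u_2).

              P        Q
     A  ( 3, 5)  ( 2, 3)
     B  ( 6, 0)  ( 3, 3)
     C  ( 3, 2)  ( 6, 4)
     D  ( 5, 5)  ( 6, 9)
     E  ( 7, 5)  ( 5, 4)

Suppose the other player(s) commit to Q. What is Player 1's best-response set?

P1 best: {C,D}

u_1(A vs Q) = 2
u_1(B vs Q) = 3
u_1(C vs Q) = 6
u_1(D vs Q) = 6
u_1(E vs Q) = 5
max payoff 6 at {C,D}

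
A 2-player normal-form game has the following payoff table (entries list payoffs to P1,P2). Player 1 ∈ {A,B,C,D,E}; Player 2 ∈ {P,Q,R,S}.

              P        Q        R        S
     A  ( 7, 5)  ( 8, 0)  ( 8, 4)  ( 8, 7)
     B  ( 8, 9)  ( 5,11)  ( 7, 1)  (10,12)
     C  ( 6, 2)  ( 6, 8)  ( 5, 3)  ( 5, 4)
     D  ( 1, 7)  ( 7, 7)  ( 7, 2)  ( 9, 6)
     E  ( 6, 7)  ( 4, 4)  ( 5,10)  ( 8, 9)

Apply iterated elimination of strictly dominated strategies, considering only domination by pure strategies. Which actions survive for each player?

P1 drop C (A beats it: P:7>6 Q:8>6 R:8>5 S:8>5)
P1 drop E (B beats it: P:8>6 Q:5>4 R:7>5 S:10>8)
P2 drop R (P beats it: A:5>4 B:9>1 D:7>2)
P1→{A,B,D} P2→{P,Q,S}

IESDS → P1:{A,B,D} P2:{P,Q,S}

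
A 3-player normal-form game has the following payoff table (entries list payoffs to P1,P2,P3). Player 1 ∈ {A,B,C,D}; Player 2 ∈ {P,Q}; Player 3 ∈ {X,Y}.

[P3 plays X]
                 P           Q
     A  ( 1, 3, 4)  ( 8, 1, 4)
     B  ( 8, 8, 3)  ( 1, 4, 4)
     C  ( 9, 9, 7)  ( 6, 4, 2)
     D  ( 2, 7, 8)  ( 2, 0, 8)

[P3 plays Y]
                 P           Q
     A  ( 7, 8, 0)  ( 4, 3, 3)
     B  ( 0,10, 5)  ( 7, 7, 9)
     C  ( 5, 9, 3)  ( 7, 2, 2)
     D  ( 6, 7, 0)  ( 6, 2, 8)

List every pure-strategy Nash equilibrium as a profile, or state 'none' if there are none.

NE set: (C,P,X)

(A,P,X): not NE [P1→C gives 9>1]
(A,P,Y): not NE [P3→X gives 4>0]
(A,Q,X): not NE [P2→P gives 3>1]
(A,Q,Y): not NE [P1→C gives 7>4; P2→P gives 8>3; P3→X gives 4>3]
(B,P,X): not NE [P1→C gives 9>8; P3→Y gives 5>3]
(B,P,Y): not NE [P1→A gives 7>0]
(B,Q,X): not NE [P1→A gives 8>1; P2→P gives 8>4; P3→Y gives 9>4]
(B,Q,Y): not NE [P2→P gives 10>7]
(C,P,X): NE
(C,P,Y): not NE [P1→A gives 7>5; P3→X gives 7>3]
(C,Q,X): not NE [P1→A gives 8>6; P2→P gives 9>4]
(C,Q,Y): not NE [P2→P gives 9>2]
(D,P,X): not NE [P1→C gives 9>2]
(D,P,Y): not NE [P1→A gives 7>6; P3→X gives 8>0]
(D,Q,X): not NE [P1→A gives 8>2; P2→P gives 7>0]
(D,Q,Y): not NE [P1→C gives 7>6; P2→P gives 7>2]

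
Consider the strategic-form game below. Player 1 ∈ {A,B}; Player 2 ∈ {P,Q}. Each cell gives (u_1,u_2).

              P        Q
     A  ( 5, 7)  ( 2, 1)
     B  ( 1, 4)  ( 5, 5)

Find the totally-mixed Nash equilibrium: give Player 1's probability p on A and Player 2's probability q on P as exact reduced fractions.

P1 mixes 1/7 on A; P2 mixes 3/7 on P

P1 indiff ⇒ q·5+(1-q)·2 = q·1+(1-q)·5 ⇒ q(4) = (1-q)(3) ⇒ q = 3/7
P2 indiff ⇒ p·7+(1-p)·4 = p·1+(1-p)·5 ⇒ p(6) = (1-p)(1) ⇒ p = 1/7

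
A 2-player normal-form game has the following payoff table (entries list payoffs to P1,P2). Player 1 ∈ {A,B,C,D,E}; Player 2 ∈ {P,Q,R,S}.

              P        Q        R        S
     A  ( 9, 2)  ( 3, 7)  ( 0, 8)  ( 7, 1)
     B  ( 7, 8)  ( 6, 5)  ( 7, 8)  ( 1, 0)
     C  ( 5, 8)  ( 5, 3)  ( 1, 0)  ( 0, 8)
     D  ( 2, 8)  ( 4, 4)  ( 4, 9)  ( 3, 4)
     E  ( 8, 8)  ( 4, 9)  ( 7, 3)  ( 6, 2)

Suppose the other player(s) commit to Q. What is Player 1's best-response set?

P1 best: {B}

u_1(A vs Q) = 3
u_1(B vs Q) = 6
u_1(C vs Q) = 5
u_1(D vs Q) = 4
u_1(E vs Q) = 4
max payoff 6 at {B}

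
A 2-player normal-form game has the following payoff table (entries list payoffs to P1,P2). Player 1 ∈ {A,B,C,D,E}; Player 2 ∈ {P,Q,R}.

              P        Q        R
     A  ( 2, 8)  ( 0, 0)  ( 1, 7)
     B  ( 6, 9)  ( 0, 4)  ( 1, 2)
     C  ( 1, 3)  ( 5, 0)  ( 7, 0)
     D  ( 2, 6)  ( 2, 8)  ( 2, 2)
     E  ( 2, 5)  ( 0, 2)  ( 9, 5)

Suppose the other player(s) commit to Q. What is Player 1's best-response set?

u_1(A vs Q) = 0
u_1(B vs Q) = 0
u_1(C vs Q) = 5
u_1(D vs Q) = 2
u_1(E vs Q) = 0
max payoff 5 at {C}

P1 best: {C}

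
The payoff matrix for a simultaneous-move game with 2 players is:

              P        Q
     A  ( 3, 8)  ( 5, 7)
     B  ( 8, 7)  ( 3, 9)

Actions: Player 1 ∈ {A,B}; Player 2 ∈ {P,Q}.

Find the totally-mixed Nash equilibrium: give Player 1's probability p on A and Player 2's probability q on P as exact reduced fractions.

P1 indiff ⇒ q·3+(1-q)·5 = q·8+(1-q)·3 ⇒ q(-5) = (1-q)(-2) ⇒ q = 2/7
P2 indiff ⇒ p·8+(1-p)·7 = p·7+(1-p)·9 ⇒ p(1) = (1-p)(2) ⇒ p = 2/3

P1 mixes 2/3 on A; P2 mixes 2/7 on P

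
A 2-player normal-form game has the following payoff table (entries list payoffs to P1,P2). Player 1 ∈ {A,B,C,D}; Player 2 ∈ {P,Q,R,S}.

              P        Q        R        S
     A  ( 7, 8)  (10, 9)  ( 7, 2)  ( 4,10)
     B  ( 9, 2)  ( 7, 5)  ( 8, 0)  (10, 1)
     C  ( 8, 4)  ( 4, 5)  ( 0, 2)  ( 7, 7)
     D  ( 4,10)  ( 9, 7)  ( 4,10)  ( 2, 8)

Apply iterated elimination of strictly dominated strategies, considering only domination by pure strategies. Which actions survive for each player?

P1 drop C (B beats it: P:9>8 Q:7>4 R:8>0 S:10>7)
P1 drop D (A beats it: P:7>4 Q:10>9 R:7>4 S:4>2)
P2 drop P (Q beats it: A:9>8 B:5>2)
P2 drop R (Q beats it: A:9>2 B:5>0)
P1→{A,B} P2→{Q,S}

Survivors P1:{A,B} P2:{Q,S}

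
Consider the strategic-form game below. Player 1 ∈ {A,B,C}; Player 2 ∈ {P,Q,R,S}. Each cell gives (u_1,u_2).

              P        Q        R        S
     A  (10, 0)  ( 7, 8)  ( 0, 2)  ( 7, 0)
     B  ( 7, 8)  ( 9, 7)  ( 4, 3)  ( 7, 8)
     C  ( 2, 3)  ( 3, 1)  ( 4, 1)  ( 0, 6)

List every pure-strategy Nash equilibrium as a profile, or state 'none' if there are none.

(A,P): not NE [P2→Q gives 8>0]
(A,Q): not NE [P1→B gives 9>7]
(A,R): not NE [P1→C gives 4>0; P2→Q gives 8>2]
(A,S): not NE [P2→Q gives 8>0]
(B,P): not NE [P1→A gives 10>7]
(B,Q): not NE [P2→S gives 8>7]
(B,R): not NE [P2→S gives 8>3]
(B,S): NE
(C,P): not NE [P1→A gives 10>2; P2→S gives 6>3]
(C,Q): not NE [P1→B gives 9>3; P2→S gives 6>1]
(C,R): not NE [P2→S gives 6>1]
(C,S): not NE [P1→B gives 7>0]

PSNE = {(B,S)}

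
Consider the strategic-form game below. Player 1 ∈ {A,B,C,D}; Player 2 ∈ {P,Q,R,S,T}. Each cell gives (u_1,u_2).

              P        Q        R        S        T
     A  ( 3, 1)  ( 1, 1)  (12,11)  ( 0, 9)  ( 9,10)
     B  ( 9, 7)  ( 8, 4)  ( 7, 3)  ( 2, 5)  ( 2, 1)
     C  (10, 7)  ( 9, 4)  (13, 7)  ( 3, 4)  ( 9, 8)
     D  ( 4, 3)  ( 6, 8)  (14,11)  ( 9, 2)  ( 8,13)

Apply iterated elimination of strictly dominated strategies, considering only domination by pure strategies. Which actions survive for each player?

IESDS → P1:{A,C,D} P2:{R,T}

P1 drop B (C beats it: P:10>9 Q:9>8 R:13>7 S:3>2 T:9>2)
P2 drop P (T beats it: A:10>1 C:8>7 D:13>3)
P2 drop Q (R beats it: A:11>1 C:7>4 D:11>8)
P2 drop S (R beats it: A:11>9 C:7>4 D:11>2)
P1→{A,C,D} P2→{R,T}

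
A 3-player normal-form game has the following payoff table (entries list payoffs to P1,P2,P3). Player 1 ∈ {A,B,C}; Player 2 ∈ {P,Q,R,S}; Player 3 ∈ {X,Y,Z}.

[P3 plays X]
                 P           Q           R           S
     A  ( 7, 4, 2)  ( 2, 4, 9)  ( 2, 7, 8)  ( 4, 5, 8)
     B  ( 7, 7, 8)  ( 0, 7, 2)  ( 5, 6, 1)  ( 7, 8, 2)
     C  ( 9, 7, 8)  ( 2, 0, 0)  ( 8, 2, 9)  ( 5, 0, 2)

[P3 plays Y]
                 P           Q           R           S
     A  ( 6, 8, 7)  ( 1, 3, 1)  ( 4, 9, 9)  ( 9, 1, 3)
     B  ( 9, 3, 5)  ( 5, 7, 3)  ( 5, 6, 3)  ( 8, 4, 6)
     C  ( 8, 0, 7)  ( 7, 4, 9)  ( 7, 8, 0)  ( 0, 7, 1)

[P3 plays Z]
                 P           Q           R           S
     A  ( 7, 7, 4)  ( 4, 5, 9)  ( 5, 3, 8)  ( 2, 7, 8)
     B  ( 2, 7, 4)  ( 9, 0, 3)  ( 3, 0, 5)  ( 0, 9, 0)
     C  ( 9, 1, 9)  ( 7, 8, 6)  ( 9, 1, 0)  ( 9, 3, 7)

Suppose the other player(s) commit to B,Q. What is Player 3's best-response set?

u_3(X vs B,Q) = 2
u_3(Y vs B,Q) = 3
u_3(Z vs B,Q) = 3
max payoff 3 at {Y,Z}

P3 best: {Y,Z}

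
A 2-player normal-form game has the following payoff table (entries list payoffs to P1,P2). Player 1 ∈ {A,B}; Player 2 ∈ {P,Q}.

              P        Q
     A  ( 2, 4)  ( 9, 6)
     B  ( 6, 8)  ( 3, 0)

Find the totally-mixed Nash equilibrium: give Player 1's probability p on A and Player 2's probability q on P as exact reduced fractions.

p=4/5, q=3/5

P1 indiff ⇒ q·2+(1-q)·9 = q·6+(1-q)·3 ⇒ q(-4) = (1-q)(-6) ⇒ q = 3/5
P2 indiff ⇒ p·4+(1-p)·8 = p·6+(1-p)·0 ⇒ p(-2) = (1-p)(-8) ⇒ p = 4/5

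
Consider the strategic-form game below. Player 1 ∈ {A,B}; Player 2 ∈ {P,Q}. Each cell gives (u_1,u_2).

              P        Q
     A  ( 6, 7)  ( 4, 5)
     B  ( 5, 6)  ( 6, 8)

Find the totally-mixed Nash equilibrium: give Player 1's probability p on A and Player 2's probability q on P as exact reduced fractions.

P1 indiff ⇒ q·6+(1-q)·4 = q·5+(1-q)·6 ⇒ q(1) = (1-q)(2) ⇒ q = 2/3
P2 indiff ⇒ p·7+(1-p)·6 = p·5+(1-p)·8 ⇒ p(2) = (1-p)(2) ⇒ p = 1/2

P1 mixes 1/2 on A; P2 mixes 2/3 on P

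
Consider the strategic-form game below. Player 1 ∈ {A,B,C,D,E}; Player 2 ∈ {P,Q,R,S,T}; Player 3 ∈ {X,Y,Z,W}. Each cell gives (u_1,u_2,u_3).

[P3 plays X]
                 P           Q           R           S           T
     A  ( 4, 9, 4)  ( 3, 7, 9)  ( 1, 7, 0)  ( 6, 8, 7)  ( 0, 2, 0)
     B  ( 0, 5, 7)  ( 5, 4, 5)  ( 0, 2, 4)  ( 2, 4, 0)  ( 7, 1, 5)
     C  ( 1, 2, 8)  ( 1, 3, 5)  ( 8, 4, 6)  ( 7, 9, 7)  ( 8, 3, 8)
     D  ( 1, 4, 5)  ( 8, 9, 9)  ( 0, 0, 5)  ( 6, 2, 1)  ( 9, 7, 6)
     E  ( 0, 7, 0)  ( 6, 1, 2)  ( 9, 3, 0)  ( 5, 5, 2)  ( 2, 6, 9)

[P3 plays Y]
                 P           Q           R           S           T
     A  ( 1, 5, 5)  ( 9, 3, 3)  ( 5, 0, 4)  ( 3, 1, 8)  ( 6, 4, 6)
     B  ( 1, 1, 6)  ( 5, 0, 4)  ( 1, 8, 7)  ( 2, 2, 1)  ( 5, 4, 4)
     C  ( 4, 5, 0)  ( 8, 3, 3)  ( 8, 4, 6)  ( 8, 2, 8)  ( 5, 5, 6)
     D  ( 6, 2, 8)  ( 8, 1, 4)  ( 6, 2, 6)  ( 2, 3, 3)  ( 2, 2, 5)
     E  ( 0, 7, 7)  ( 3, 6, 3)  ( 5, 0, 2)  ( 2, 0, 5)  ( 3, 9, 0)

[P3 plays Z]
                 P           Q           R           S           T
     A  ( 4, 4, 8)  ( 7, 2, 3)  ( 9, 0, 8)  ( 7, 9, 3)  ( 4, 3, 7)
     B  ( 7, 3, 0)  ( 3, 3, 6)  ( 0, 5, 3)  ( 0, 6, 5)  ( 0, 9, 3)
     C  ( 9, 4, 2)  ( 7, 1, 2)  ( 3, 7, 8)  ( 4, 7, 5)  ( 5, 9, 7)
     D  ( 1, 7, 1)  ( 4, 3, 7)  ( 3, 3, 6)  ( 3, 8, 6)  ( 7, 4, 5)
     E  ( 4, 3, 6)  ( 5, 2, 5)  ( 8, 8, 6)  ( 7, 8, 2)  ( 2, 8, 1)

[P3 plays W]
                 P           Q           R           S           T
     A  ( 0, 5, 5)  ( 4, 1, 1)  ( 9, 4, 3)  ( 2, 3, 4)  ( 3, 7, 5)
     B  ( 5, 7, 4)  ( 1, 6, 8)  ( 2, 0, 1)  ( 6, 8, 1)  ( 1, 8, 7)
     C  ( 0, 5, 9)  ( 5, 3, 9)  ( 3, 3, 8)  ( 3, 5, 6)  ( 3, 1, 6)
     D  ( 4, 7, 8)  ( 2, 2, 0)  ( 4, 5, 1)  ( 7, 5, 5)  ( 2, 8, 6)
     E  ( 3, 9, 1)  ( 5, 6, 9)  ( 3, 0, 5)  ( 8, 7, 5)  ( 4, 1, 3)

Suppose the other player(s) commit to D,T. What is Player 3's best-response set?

P3 best: {X,W}

u_3(X vs D,T) = 6
u_3(Y vs D,T) = 5
u_3(Z vs D,T) = 5
u_3(W vs D,T) = 6
max payoff 6 at {X,W}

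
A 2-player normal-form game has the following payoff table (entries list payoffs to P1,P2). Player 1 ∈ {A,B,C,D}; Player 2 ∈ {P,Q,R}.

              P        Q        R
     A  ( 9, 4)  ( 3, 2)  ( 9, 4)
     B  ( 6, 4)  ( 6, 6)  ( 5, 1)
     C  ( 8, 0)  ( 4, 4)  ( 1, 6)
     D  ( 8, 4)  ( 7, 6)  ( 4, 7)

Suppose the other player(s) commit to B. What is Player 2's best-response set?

P2 best: {Q}

u_2(P vs B) = 4
u_2(Q vs B) = 6
u_2(R vs B) = 1
max payoff 6 at {Q}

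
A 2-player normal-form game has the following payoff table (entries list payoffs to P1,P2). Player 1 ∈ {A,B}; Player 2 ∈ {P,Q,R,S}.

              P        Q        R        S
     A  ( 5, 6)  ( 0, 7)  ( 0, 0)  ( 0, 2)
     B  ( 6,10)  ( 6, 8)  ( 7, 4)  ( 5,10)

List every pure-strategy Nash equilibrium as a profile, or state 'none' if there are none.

(A,P): not NE [P1→B gives 6>5; P2→Q gives 7>6]
(A,Q): not NE [P1→B gives 6>0]
(A,R): not NE [P1→B gives 7>0; P2→Q gives 7>0]
(A,S): not NE [P1→B gives 5>0; P2→Q gives 7>2]
(B,P): NE
(B,Q): not NE [P2→S gives 10>8]
(B,R): not NE [P2→S gives 10>4]
(B,S): NE

NE set: (B,P), (B,S)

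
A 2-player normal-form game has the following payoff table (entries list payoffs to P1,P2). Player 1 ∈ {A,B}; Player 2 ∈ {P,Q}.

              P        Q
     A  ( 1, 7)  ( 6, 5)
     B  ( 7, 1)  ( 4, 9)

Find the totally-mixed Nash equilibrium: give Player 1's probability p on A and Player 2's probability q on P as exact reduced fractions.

P1 indiff ⇒ q·1+(1-q)·6 = q·7+(1-q)·4 ⇒ q(-6) = (1-q)(-2) ⇒ q = 1/4
P2 indiff ⇒ p·7+(1-p)·1 = p·5+(1-p)·9 ⇒ p(2) = (1-p)(8) ⇒ p = 4/5

p=4/5, q=1/4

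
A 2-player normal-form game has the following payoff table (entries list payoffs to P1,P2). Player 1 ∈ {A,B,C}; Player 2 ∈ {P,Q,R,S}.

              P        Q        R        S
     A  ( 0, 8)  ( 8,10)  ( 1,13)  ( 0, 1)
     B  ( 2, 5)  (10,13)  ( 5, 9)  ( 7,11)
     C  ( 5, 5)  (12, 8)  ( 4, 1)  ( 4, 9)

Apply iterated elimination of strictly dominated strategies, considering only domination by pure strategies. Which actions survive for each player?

P1 drop A (B beats it: P:2>0 Q:10>8 R:5>1 S:7>0)
P2 drop P (Q beats it: B:13>5 C:8>5)
P2 drop R (Q beats it: B:13>9 C:8>1)
P1→{B,C} P2→{Q,S}

Survivors P1:{B,C} P2:{Q,S}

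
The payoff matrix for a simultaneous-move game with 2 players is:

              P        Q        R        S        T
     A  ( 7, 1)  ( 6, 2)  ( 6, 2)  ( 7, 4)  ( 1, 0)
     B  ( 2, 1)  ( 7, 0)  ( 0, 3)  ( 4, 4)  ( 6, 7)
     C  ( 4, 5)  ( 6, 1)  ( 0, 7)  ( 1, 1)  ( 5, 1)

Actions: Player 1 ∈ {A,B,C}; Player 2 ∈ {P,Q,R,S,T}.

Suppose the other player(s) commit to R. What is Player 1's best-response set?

u_1(A vs R) = 6
u_1(B vs R) = 0
u_1(C vs R) = 0
max payoff 6 at {A}

argmax u_1 = {A}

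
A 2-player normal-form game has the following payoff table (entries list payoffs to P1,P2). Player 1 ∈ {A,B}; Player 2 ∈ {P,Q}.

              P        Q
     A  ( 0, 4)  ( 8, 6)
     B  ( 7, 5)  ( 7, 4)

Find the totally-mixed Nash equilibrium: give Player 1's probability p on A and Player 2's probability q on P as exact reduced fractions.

P1 indiff ⇒ q·0+(1-q)·8 = q·7+(1-q)·7 ⇒ q(-7) = (1-q)(-1) ⇒ q = 1/8
P2 indiff ⇒ p·4+(1-p)·5 = p·6+(1-p)·4 ⇒ p(-2) = (1-p)(-1) ⇒ p = 1/3

p=1/3, q=1/8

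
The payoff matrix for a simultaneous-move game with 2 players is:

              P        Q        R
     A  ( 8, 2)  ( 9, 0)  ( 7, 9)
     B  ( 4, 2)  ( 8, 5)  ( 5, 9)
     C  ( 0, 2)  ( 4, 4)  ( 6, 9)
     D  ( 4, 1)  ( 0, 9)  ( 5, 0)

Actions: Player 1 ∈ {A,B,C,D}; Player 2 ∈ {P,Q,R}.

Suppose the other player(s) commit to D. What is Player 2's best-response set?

u_2(P vs D) = 1
u_2(Q vs D) = 9
u_2(R vs D) = 0
max payoff 9 at {Q}

argmax u_2 = {Q}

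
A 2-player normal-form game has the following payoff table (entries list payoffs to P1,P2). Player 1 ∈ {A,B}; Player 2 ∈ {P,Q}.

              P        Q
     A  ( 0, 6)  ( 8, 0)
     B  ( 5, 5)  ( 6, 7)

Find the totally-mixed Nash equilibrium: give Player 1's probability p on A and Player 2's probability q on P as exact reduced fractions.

p=1/4, q=2/7

P1 indiff ⇒ q·0+(1-q)·8 = q·5+(1-q)·6 ⇒ q(-5) = (1-q)(-2) ⇒ q = 2/7
P2 indiff ⇒ p·6+(1-p)·5 = p·0+(1-p)·7 ⇒ p(6) = (1-p)(2) ⇒ p = 1/4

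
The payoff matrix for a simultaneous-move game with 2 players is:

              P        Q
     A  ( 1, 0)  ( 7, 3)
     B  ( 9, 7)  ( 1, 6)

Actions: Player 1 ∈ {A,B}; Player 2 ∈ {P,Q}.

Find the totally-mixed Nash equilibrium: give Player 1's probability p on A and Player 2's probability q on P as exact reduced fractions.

P1 mixes 1/4 on A; P2 mixes 3/7 on P

P1 indiff ⇒ q·1+(1-q)·7 = q·9+(1-q)·1 ⇒ q(-8) = (1-q)(-6) ⇒ q = 3/7
P2 indiff ⇒ p·0+(1-p)·7 = p·3+(1-p)·6 ⇒ p(-3) = (1-p)(-1) ⇒ p = 1/4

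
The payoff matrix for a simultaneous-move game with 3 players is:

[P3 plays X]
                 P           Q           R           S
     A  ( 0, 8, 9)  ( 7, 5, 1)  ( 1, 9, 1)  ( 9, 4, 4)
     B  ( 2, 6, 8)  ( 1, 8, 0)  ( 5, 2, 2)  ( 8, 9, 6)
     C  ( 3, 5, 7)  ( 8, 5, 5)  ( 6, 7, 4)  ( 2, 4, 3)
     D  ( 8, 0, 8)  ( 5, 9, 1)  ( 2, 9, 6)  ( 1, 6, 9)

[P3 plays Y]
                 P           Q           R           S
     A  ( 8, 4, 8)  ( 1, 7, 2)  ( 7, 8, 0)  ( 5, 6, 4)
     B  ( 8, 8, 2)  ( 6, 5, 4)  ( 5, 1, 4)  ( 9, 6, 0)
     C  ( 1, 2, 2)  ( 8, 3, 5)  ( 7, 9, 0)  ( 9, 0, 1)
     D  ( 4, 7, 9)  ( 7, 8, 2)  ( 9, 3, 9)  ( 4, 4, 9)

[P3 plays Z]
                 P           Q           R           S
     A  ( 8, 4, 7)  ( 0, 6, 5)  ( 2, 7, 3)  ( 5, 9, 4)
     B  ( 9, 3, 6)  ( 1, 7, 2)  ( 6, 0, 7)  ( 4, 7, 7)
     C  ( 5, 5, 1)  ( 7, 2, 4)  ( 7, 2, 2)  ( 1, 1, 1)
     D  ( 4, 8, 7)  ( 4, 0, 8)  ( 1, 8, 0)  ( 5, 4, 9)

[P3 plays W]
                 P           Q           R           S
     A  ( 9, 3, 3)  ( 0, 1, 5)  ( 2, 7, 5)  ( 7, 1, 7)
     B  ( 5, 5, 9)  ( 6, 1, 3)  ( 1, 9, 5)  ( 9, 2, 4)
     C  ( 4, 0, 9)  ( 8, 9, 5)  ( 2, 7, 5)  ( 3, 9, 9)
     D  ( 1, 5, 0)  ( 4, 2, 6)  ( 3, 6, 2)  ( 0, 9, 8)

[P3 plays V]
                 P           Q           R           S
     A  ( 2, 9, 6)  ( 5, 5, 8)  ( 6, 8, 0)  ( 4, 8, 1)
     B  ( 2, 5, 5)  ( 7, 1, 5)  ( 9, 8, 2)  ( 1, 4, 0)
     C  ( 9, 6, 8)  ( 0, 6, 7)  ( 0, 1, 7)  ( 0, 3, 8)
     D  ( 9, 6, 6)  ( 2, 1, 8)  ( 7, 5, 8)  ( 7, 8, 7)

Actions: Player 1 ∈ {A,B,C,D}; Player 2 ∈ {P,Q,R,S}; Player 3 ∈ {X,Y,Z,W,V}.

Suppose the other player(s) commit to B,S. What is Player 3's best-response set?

argmax u_3 = {Z}

u_3(X vs B,S) = 6
u_3(Y vs B,S) = 0
u_3(Z vs B,S) = 7
u_3(W vs B,S) = 4
u_3(V vs B,S) = 0
max payoff 7 at {Z}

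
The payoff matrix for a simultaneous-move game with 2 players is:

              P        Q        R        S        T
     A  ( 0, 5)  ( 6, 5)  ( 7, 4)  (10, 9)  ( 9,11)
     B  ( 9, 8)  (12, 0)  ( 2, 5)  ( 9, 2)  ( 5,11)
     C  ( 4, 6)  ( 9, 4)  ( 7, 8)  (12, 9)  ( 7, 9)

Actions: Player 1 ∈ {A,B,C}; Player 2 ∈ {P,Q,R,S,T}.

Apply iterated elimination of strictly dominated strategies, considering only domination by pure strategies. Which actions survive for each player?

P2 drop P (T beats it: A:11>5 B:11>8 C:9>6)
P2 drop Q (S beats it: A:9>5 B:2>0 C:9>4)
P1 drop B (A beats it: R:7>2 S:10>9 T:9>5)
P2 drop R (S beats it: A:9>4 C:9>8)
P1→{A,C} P2→{S,T}

Survivors P1:{A,C} P2:{S,T}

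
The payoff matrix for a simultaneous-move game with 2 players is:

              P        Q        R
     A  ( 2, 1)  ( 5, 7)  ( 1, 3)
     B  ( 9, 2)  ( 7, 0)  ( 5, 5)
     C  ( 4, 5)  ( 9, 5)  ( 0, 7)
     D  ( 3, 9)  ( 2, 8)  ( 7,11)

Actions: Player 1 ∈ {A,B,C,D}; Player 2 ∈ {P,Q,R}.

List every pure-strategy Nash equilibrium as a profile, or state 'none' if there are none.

Nash profiles: (D,R)

(A,P): not NE [P1→B gives 9>2; P2→Q gives 7>1]
(A,Q): not NE [P1→C gives 9>5]
(A,R): not NE [P1→D gives 7>1; P2→Q gives 7>3]
(B,P): not NE [P2→R gives 5>2]
(B,Q): not NE [P1→C gives 9>7; P2→R gives 5>0]
(B,R): not NE [P1→D gives 7>5]
(C,P): not NE [P1→B gives 9>4; P2→R gives 7>5]
(C,Q): not NE [P2→R gives 7>5]
(C,R): not NE [P1→D gives 7>0]
(D,P): not NE [P1→B gives 9>3; P2→R gives 11>9]
(D,Q): not NE [P1→C gives 9>2; P2→R gives 11>8]
(D,R): NE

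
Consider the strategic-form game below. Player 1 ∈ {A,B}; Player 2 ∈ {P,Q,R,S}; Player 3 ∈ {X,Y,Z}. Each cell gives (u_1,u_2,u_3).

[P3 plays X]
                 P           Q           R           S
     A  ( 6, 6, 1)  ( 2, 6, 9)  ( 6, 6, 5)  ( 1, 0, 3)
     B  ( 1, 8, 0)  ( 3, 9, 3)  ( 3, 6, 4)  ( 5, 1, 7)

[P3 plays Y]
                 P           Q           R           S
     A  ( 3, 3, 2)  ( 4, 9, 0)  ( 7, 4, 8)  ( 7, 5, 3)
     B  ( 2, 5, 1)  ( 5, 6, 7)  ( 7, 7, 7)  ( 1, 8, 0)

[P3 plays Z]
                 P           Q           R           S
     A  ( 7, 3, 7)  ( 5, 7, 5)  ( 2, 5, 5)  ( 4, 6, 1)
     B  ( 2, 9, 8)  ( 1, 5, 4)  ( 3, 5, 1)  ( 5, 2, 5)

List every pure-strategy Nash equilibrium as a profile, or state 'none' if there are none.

PSNE: ∅

(A,P,X): not NE [P3→Z gives 7>1]
(A,P,Y): not NE [P2→Q gives 9>3; P3→Z gives 7>2]
(A,P,Z): not NE [P2→Q gives 7>3]
(A,Q,X): not NE [P1→B gives 3>2]
(A,Q,Y): not NE [P1→B gives 5>4; P3→X gives 9>0]
(A,Q,Z): not NE [P3→X gives 9>5]
(A,R,X): not NE [P3→Y gives 8>5]
(A,R,Y): not NE [P2→Q gives 9>4]
(A,R,Z): not NE [P1→B gives 3>2; P2→Q gives 7>5; P3→Y gives 8>5]
(A,S,X): not NE [P1→B gives 5>1; P2→R gives 6>0]
(A,S,Y): not NE [P2→Q gives 9>5]
(A,S,Z): not NE [P1→B gives 5>4; P2→Q gives 7>6; P3→Y gives 3>1]
(B,P,X): not NE [P1→A gives 6>1; P2→Q gives 9>8; P3→Z gives 8>0]
(B,P,Y): not NE [P1→A gives 3>2; P2→S gives 8>5; P3→Z gives 8>1]
(B,P,Z): not NE [P1→A gives 7>2]
(B,Q,X): not NE [P3→Y gives 7>3]
(B,Q,Y): not NE [P2→S gives 8>6]
(B,Q,Z): not NE [P1→A gives 5>1; P2→P gives 9>5; P3→Y gives 7>4]
(B,R,X): not NE [P1→A gives 6>3; P2→Q gives 9>6; P3→Y gives 7>4]
(B,R,Y): not NE [P2→S gives 8>7]
(B,R,Z): not NE [P2→P gives 9>5; P3→Y gives 7>1]
(B,S,X): not NE [P2→Q gives 9>1]
(B,S,Y): not NE [P1→A gives 7>1; P3→X gives 7>0]
(B,S,Z): not NE [P2→P gives 9>2; P3→X gives 7>5]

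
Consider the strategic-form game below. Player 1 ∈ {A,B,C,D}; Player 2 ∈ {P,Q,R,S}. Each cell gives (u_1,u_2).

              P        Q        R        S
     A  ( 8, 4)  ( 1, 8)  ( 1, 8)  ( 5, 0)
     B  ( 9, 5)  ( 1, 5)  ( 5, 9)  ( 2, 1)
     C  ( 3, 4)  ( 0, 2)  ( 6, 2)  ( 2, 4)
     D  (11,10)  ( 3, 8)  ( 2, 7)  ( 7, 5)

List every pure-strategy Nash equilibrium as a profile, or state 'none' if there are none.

(A,P): not NE [P1→D gives 11>8; P2→R gives 8>4]
(A,Q): not NE [P1→D gives 3>1]
(A,R): not NE [P1→C gives 6>1]
(A,S): not NE [P1→D gives 7>5; P2→R gives 8>0]
(B,P): not NE [P1→D gives 11>9; P2→R gives 9>5]
(B,Q): not NE [P1→D gives 3>1; P2→R gives 9>5]
(B,R): not NE [P1→C gives 6>5]
(B,S): not NE [P1→D gives 7>2; P2→R gives 9>1]
(C,P): not NE [P1→D gives 11>3]
(C,Q): not NE [P1→D gives 3>0; P2→S gives 4>2]
(C,R): not NE [P2→S gives 4>2]
(C,S): not NE [P1→D gives 7>2]
(D,P): NE
(D,Q): not NE [P2→P gives 10>8]
(D,R): not NE [P1→C gives 6>2; P2→P gives 10>7]
(D,S): not NE [P2→P gives 10>5]

NE set: (D,P)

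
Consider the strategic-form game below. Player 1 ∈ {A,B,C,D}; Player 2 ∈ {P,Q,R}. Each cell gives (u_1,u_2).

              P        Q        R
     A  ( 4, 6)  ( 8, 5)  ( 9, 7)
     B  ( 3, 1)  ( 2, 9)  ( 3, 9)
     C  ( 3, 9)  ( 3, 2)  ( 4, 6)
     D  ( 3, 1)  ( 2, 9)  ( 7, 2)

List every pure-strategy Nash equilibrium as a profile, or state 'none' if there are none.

Nash profiles: (A,R)

(A,P): not NE [P2→R gives 7>6]
(A,Q): not NE [P2→R gives 7>5]
(A,R): NE
(B,P): not NE [P1→A gives 4>3; P2→R gives 9>1]
(B,Q): not NE [P1→A gives 8>2]
(B,R): not NE [P1→A gives 9>3]
(C,P): not NE [P1→A gives 4>3]
(C,Q): not NE [P1→A gives 8>3; P2→P gives 9>2]
(C,R): not NE [P1→A gives 9>4; P2→P gives 9>6]
(D,P): not NE [P1→A gives 4>3; P2→Q gives 9>1]
(D,Q): not NE [P1→A gives 8>2]
(D,R): not NE [P1→A gives 9>7; P2→Q gives 9>2]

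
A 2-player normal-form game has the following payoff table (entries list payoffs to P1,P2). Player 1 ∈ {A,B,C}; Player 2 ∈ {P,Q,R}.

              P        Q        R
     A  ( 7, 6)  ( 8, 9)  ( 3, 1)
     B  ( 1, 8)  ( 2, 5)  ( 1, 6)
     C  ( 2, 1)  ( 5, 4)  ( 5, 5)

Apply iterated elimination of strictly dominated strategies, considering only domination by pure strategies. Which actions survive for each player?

P1 drop B (A beats it: P:7>1 Q:8>2 R:3>1)
P2 drop P (Q beats it: A:9>6 C:4>1)
P1→{A,C} P2→{Q,R}

Remaining: P1:{A,C} P2:{Q,R}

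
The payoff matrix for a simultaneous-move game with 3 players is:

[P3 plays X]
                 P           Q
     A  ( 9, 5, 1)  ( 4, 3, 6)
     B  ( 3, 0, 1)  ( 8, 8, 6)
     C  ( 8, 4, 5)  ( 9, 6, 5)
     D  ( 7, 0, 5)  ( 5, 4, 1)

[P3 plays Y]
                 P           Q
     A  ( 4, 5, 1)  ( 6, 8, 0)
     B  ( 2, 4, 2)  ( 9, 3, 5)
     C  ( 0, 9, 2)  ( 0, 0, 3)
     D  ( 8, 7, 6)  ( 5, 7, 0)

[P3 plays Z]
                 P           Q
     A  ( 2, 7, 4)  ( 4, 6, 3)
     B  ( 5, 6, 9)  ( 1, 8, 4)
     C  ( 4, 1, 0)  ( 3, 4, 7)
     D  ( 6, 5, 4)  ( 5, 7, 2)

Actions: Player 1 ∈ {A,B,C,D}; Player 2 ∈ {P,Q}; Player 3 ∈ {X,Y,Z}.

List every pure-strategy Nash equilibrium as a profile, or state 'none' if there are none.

NE set: (D,P,Y), (D,Q,Z)

(A,P,X): not NE [P3→Z gives 4>1]
(A,P,Y): not NE [P1→D gives 8>4; P2→Q gives 8>5; P3→Z gives 4>1]
(A,P,Z): not NE [P1→D gives 6>2]
(A,Q,X): not NE [P1→C gives 9>4; P2→P gives 5>3]
(A,Q,Y): not NE [P1→B gives 9>6; P3→X gives 6>0]
(A,Q,Z): not NE [P1→D gives 5>4; P2→P gives 7>6; P3→X gives 6>3]
(B,P,X): not NE [P1→A gives 9>3; P2→Q gives 8>0; P3→Z gives 9>1]
(B,P,Y): not NE [P1→D gives 8>2; P3→Z gives 9>2]
(B,P,Z): not NE [P1→D gives 6>5; P2→Q gives 8>6]
(B,Q,X): not NE [P1→C gives 9>8]
(B,Q,Y): not NE [P2→P gives 4>3; P3→X gives 6>5]
(B,Q,Z): not NE [P1→D gives 5>1; P3→X gives 6>4]
(C,P,X): not NE [P1→A gives 9>8; P2→Q gives 6>4]
(C,P,Y): not NE [P1→D gives 8>0; P3→X gives 5>2]
(C,P,Z): not NE [P1→D gives 6>4; P2→Q gives 4>1; P3→X gives 5>0]
(C,Q,X): not NE [P3→Z gives 7>5]
(C,Q,Y): not NE [P1→B gives 9>0; P2→P gives 9>0; P3→Z gives 7>3]
(C,Q,Z): not NE [P1→D gives 5>3]
(D,P,X): not NE [P1→A gives 9>7; P2→Q gives 4>0; P3→Y gives 6>5]
(D,P,Y): NE
(D,P,Z): not NE [P2→Q gives 7>5; P3→Y gives 6>4]
(D,Q,X): not NE [P1→C gives 9>5; P3→Z gives 2>1]
(D,Q,Y): not NE [P1→B gives 9>5; P3→Z gives 2>0]
(D,Q,Z): NE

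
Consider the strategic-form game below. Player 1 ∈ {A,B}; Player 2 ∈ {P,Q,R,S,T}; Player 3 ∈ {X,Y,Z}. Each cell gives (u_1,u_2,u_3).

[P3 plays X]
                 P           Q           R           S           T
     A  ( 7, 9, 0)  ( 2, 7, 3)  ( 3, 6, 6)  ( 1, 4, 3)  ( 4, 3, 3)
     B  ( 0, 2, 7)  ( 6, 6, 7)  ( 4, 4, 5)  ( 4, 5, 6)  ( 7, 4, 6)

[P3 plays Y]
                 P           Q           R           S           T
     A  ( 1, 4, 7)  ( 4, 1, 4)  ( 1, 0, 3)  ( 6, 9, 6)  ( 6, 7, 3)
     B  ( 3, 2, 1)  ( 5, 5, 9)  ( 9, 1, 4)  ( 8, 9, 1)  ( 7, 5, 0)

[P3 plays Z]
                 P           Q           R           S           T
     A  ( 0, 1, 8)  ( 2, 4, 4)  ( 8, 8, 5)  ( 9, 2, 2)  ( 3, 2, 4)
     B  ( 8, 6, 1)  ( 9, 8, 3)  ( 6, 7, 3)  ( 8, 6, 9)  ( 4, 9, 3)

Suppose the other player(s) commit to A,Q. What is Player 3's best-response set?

u_3(X vs A,Q) = 3
u_3(Y vs A,Q) = 4
u_3(Z vs A,Q) = 4
max payoff 4 at {Y,Z}

BR_3 = {Y,Z}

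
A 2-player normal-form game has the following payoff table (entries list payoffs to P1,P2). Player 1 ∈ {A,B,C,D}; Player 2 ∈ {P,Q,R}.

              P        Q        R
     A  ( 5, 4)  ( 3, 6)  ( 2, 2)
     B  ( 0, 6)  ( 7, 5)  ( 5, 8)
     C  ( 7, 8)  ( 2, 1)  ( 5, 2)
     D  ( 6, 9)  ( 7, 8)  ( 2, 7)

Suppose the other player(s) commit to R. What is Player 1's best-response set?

u_1(A vs R) = 2
u_1(B vs R) = 5
u_1(C vs R) = 5
u_1(D vs R) = 2
max payoff 5 at {B,C}

P1 best: {B,C}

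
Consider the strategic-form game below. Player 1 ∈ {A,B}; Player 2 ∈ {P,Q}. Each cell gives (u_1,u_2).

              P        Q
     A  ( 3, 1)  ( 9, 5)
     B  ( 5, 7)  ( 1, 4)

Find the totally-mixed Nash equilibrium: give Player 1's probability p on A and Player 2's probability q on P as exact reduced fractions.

P1 indiff ⇒ q·3+(1-q)·9 = q·5+(1-q)·1 ⇒ q(-2) = (1-q)(-8) ⇒ q = 4/5
P2 indiff ⇒ p·1+(1-p)·7 = p·5+(1-p)·4 ⇒ p(-4) = (1-p)(-3) ⇒ p = 3/7

(p,q) = (3/7, 4/5)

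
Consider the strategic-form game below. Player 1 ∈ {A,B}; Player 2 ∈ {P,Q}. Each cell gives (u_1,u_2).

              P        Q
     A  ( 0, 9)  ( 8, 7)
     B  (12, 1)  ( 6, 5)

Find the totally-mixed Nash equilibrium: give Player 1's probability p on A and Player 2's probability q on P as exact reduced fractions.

p=2/3, q=1/7

P1 indiff ⇒ q·0+(1-q)·8 = q·12+(1-q)·6 ⇒ q(-12) = (1-q)(-2) ⇒ q = 1/7
P2 indiff ⇒ p·9+(1-p)·1 = p·7+(1-p)·5 ⇒ p(2) = (1-p)(4) ⇒ p = 2/3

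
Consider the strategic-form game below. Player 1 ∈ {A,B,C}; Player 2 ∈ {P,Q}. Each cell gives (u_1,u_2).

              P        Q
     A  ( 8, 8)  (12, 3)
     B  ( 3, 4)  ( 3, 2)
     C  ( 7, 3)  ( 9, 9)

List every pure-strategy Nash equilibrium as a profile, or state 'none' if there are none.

NE set: (A,P)

(A,P): NE
(A,Q): not NE [P2→P gives 8>3]
(B,P): not NE [P1→A gives 8>3]
(B,Q): not NE [P1→A gives 12>3; P2→P gives 4>2]
(C,P): not NE [P1→A gives 8>7; P2→Q gives 9>3]
(C,Q): not NE [P1→A gives 12>9]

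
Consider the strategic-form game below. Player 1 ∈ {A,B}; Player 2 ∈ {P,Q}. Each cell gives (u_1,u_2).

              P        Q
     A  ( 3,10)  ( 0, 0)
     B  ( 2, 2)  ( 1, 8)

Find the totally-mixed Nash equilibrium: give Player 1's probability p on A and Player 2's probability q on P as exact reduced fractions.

p=3/8, q=1/2

P1 indiff ⇒ q·3+(1-q)·0 = q·2+(1-q)·1 ⇒ q(1) = (1-q)(1) ⇒ q = 1/2
P2 indiff ⇒ p·10+(1-p)·2 = p·0+(1-p)·8 ⇒ p(10) = (1-p)(6) ⇒ p = 3/8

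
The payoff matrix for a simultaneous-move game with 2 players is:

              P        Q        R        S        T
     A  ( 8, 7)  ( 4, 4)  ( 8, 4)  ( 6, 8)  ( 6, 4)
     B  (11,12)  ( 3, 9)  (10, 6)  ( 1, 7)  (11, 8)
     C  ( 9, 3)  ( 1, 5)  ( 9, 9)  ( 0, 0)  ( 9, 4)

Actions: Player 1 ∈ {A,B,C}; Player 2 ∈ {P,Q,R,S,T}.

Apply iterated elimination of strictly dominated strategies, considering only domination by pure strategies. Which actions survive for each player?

P1 drop C (B beats it: P:11>9 Q:3>1 R:10>9 S:1>0 T:11>9)
P2 drop Q (P beats it: A:7>4 B:12>9)
P2 drop R (P beats it: A:7>4 B:12>6)
P2 drop T (P beats it: A:7>4 B:12>8)
P1→{A,B} P2→{P,S}

IESDS → P1:{A,B} P2:{P,S}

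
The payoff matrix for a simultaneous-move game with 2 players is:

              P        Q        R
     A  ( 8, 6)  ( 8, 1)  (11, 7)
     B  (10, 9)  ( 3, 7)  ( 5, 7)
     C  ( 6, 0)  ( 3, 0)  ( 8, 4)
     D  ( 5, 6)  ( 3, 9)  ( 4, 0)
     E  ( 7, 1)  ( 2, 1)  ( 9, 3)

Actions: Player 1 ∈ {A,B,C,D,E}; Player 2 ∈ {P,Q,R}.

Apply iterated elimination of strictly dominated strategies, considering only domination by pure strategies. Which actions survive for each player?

Remaining: P1:{A,B} P2:{P,R}

P1 drop C (A beats it: P:8>6 Q:8>3 R:11>8)
P1 drop D (A beats it: P:8>5 Q:8>3 R:11>4)
P1 drop E (A beats it: P:8>7 Q:8>2 R:11>9)
P2 drop Q (P beats it: A:6>1 B:9>7)
P1→{A,B} P2→{P,R}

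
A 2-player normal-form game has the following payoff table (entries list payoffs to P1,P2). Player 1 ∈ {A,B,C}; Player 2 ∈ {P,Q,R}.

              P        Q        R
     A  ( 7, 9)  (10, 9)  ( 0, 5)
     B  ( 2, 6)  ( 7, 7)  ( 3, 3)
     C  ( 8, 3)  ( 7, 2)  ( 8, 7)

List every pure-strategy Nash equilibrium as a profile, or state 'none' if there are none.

(A,P): not NE [P1→C gives 8>7]
(A,Q): NE
(A,R): not NE [P1→C gives 8>0; P2→Q gives 9>5]
(B,P): not NE [P1→C gives 8>2; P2→Q gives 7>6]
(B,Q): not NE [P1→A gives 10>7]
(B,R): not NE [P1→C gives 8>3; P2→Q gives 7>3]
(C,P): not NE [P2→R gives 7>3]
(C,Q): not NE [P1→A gives 10>7; P2→R gives 7>2]
(C,R): NE

NE set: (A,Q), (C,R)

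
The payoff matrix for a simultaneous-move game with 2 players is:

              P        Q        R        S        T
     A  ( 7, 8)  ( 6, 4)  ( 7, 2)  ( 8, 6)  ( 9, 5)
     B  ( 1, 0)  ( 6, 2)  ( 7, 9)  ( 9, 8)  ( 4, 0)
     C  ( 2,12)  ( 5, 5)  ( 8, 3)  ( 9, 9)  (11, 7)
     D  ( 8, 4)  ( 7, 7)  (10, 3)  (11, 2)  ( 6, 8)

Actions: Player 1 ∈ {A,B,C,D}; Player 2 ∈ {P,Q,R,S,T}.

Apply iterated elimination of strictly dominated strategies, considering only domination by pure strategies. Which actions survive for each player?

IESDS → P1:{A,C,D} P2:{P,T}

P1 drop B (D beats it: P:8>1 Q:7>6 R:10>7 S:11>9 T:6>4)
P2 drop Q (T beats it: A:5>4 C:7>5 D:8>7)
P2 drop R (P beats it: A:8>2 C:12>3 D:4>3)
P2 drop S (P beats it: A:8>6 C:12>9 D:4>2)
P1→{A,C,D} P2→{P,T}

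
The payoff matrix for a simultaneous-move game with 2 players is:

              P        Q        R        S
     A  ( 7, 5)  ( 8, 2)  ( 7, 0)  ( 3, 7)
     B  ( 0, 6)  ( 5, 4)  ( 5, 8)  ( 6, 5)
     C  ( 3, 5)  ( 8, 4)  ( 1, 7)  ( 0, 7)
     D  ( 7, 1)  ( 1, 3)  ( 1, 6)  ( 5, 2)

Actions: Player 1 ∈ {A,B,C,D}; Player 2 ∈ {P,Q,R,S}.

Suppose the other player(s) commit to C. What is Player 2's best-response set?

argmax u_2 = {R,S}

u_2(P vs C) = 5
u_2(Q vs C) = 4
u_2(R vs C) = 7
u_2(S vs C) = 7
max payoff 7 at {R,S}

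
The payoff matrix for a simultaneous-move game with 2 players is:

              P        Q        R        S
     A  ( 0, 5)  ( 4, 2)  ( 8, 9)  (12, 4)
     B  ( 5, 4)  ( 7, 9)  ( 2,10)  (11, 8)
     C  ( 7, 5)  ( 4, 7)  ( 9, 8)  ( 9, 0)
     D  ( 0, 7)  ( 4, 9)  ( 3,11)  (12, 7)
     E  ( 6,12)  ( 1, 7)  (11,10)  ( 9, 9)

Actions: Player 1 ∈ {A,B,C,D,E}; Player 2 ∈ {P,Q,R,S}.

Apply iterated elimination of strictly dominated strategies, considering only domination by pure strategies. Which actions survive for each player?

P2 drop Q (R beats it: A:9>2 B:10>9 C:8>7 D:11>9 E:10>7)
P2 drop S (R beats it: A:9>4 B:10>8 C:8>0 D:11>7 E:10>9)
P1 drop A (C beats it: P:7>0 R:9>8)
P1 drop B (C beats it: P:7>5 R:9>2)
P1 drop D (C beats it: P:7>0 R:9>3)
P1→{C,E} P2→{P,R}

Remaining: P1:{C,E} P2:{P,R}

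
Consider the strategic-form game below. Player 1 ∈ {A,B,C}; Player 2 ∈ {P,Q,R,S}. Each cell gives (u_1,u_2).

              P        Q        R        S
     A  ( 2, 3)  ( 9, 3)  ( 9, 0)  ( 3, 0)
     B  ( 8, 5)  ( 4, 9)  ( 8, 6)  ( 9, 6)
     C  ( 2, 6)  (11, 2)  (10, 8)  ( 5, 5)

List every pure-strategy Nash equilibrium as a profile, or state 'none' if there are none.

(A,P): not NE [P1→B gives 8>2]
(A,Q): not NE [P1→C gives 11>9]
(A,R): not NE [P1→C gives 10>9; P2→Q gives 3>0]
(A,S): not NE [P1→B gives 9>3; P2→Q gives 3>0]
(B,P): not NE [P2→Q gives 9>5]
(B,Q): not NE [P1→C gives 11>4]
(B,R): not NE [P1→C gives 10>8; P2→Q gives 9>6]
(B,S): not NE [P2→Q gives 9>6]
(C,P): not NE [P1→B gives 8>2; P2→R gives 8>6]
(C,Q): not NE [P2→R gives 8>2]
(C,R): NE
(C,S): not NE [P1→B gives 9>5; P2→R gives 8>5]

Nash profiles: (C,R)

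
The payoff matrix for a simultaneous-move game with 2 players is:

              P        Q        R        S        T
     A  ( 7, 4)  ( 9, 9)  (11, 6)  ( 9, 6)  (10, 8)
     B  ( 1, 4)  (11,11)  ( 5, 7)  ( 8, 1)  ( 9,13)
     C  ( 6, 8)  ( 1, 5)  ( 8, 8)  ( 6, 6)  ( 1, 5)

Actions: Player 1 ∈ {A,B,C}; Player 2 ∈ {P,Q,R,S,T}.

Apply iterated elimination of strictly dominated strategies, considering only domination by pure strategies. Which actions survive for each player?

P1 drop C (A beats it: P:7>6 Q:9>1 R:11>8 S:9>6 T:10>1)
P2 drop P (Q beats it: A:9>4 B:11>4)
P2 drop R (Q beats it: A:9>6 B:11>7)
P2 drop S (Q beats it: A:9>6 B:11>1)
P1→{A,B} P2→{Q,T}

Remaining: P1:{A,B} P2:{Q,T}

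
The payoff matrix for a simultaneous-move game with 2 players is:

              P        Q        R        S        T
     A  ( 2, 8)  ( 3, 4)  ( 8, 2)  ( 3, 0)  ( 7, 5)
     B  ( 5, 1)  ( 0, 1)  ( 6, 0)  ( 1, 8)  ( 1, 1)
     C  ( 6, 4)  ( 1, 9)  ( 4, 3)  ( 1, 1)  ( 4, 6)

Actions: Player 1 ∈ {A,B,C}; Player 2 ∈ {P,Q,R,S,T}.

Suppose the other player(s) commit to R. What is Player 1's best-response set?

argmax u_1 = {A}

u_1(A vs R) = 8
u_1(B vs R) = 6
u_1(C vs R) = 4
max payoff 8 at {A}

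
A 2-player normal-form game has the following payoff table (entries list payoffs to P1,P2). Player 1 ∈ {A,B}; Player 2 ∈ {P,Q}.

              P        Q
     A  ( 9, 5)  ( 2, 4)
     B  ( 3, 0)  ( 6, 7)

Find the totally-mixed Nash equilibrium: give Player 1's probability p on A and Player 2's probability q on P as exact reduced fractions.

(p,q) = (7/8, 2/5)

P1 indiff ⇒ q·9+(1-q)·2 = q·3+(1-q)·6 ⇒ q(6) = (1-q)(4) ⇒ q = 2/5
P2 indiff ⇒ p·5+(1-p)·0 = p·4+(1-p)·7 ⇒ p(1) = (1-p)(7) ⇒ p = 7/8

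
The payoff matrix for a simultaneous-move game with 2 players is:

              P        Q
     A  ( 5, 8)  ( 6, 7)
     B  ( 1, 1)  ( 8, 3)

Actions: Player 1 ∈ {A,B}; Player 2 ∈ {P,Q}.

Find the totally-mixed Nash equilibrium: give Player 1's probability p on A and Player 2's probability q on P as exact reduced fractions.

p=2/3, q=1/3

P1 indiff ⇒ q·5+(1-q)·6 = q·1+(1-q)·8 ⇒ q(4) = (1-q)(2) ⇒ q = 1/3
P2 indiff ⇒ p·8+(1-p)·1 = p·7+(1-p)·3 ⇒ p(1) = (1-p)(2) ⇒ p = 2/3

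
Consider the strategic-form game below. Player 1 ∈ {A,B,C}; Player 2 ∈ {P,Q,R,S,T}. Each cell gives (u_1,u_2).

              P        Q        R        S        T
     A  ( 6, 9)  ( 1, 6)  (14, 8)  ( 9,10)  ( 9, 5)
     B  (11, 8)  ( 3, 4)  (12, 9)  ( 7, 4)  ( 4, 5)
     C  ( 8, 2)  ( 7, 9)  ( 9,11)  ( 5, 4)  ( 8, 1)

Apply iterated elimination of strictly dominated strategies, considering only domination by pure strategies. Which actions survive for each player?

P2 drop Q (R beats it: A:8>6 B:9>4 C:11>9)
P2 drop T (P beats it: A:9>5 B:8>5 C:2>1)
P1 drop C (B beats it: P:11>8 R:12>9 S:7>5)
P1→{A,B} P2→{P,R,S}

Survivors P1:{A,B} P2:{P,R,S}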